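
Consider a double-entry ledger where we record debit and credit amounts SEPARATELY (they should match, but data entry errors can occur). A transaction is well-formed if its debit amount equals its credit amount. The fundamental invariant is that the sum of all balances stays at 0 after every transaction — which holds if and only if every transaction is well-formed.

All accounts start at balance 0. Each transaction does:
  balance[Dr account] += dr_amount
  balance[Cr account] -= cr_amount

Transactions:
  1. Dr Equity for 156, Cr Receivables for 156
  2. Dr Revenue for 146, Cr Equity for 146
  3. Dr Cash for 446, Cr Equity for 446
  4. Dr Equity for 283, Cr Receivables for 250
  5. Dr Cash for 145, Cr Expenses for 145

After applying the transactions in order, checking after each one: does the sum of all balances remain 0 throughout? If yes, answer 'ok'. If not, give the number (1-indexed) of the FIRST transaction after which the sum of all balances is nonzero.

Answer: 4

Derivation:
After txn 1: dr=156 cr=156 sum_balances=0
After txn 2: dr=146 cr=146 sum_balances=0
After txn 3: dr=446 cr=446 sum_balances=0
After txn 4: dr=283 cr=250 sum_balances=33
After txn 5: dr=145 cr=145 sum_balances=33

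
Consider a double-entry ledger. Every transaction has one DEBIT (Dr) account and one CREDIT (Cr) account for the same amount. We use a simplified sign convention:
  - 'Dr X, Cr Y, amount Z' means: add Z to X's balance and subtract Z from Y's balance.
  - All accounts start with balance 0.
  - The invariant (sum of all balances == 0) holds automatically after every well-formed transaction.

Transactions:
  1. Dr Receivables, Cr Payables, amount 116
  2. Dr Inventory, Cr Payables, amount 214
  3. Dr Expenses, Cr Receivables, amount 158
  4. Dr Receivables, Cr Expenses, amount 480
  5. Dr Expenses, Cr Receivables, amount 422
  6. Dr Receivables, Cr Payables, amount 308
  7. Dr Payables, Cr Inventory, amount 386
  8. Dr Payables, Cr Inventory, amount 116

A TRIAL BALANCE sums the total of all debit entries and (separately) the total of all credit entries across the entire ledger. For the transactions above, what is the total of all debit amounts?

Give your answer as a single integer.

Answer: 2200

Derivation:
Txn 1: debit+=116
Txn 2: debit+=214
Txn 3: debit+=158
Txn 4: debit+=480
Txn 5: debit+=422
Txn 6: debit+=308
Txn 7: debit+=386
Txn 8: debit+=116
Total debits = 2200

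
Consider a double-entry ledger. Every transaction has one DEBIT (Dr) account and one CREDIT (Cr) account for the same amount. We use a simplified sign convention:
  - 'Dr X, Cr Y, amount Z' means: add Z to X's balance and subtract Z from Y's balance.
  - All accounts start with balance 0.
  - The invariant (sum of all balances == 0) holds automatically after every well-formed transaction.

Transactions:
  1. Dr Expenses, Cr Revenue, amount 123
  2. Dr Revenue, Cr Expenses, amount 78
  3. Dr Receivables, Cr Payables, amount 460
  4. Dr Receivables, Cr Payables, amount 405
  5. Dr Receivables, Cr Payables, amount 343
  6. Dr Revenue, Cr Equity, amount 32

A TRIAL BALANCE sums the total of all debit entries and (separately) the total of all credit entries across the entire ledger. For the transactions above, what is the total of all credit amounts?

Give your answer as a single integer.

Txn 1: credit+=123
Txn 2: credit+=78
Txn 3: credit+=460
Txn 4: credit+=405
Txn 5: credit+=343
Txn 6: credit+=32
Total credits = 1441

Answer: 1441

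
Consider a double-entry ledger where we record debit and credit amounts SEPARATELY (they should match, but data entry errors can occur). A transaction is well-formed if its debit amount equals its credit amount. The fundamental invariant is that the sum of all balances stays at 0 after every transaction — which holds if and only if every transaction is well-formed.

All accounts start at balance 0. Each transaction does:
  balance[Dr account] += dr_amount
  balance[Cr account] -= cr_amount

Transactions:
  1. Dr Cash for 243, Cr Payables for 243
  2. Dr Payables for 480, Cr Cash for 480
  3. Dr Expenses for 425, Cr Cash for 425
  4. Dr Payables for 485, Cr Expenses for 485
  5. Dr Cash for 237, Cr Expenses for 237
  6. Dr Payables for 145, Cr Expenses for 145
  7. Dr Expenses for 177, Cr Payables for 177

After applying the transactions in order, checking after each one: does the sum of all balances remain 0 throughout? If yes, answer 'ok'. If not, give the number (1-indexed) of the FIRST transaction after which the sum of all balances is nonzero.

After txn 1: dr=243 cr=243 sum_balances=0
After txn 2: dr=480 cr=480 sum_balances=0
After txn 3: dr=425 cr=425 sum_balances=0
After txn 4: dr=485 cr=485 sum_balances=0
After txn 5: dr=237 cr=237 sum_balances=0
After txn 6: dr=145 cr=145 sum_balances=0
After txn 7: dr=177 cr=177 sum_balances=0

Answer: ok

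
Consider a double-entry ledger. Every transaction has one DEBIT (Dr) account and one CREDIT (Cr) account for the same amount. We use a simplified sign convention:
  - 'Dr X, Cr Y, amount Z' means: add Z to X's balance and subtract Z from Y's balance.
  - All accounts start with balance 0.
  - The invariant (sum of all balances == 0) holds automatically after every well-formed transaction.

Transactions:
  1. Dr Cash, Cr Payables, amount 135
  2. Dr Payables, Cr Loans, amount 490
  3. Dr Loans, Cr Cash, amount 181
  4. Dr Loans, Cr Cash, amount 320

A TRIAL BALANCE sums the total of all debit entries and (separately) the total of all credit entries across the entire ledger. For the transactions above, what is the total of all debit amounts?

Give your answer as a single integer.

Answer: 1126

Derivation:
Txn 1: debit+=135
Txn 2: debit+=490
Txn 3: debit+=181
Txn 4: debit+=320
Total debits = 1126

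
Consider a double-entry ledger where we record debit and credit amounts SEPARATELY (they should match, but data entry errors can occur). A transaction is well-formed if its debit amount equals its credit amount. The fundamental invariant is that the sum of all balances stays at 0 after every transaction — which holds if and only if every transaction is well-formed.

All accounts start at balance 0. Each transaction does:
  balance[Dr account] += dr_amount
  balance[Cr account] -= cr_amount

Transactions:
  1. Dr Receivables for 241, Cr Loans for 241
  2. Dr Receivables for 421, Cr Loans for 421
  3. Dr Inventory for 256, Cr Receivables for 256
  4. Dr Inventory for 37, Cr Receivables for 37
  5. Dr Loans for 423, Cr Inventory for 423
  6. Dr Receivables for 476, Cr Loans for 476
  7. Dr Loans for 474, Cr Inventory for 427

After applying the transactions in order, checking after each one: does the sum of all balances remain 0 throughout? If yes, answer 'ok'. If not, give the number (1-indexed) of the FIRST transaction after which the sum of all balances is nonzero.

After txn 1: dr=241 cr=241 sum_balances=0
After txn 2: dr=421 cr=421 sum_balances=0
After txn 3: dr=256 cr=256 sum_balances=0
After txn 4: dr=37 cr=37 sum_balances=0
After txn 5: dr=423 cr=423 sum_balances=0
After txn 6: dr=476 cr=476 sum_balances=0
After txn 7: dr=474 cr=427 sum_balances=47

Answer: 7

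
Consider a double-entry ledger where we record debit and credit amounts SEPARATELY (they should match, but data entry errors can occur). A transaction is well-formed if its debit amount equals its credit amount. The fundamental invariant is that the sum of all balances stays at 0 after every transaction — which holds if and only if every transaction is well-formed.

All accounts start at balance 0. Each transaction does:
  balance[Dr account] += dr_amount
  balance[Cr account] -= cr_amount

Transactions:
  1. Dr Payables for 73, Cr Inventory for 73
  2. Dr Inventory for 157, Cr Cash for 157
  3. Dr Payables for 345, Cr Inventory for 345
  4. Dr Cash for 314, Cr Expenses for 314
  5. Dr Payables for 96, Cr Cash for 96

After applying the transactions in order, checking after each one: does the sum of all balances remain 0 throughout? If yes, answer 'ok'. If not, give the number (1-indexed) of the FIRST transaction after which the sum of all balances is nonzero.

After txn 1: dr=73 cr=73 sum_balances=0
After txn 2: dr=157 cr=157 sum_balances=0
After txn 3: dr=345 cr=345 sum_balances=0
After txn 4: dr=314 cr=314 sum_balances=0
After txn 5: dr=96 cr=96 sum_balances=0

Answer: ok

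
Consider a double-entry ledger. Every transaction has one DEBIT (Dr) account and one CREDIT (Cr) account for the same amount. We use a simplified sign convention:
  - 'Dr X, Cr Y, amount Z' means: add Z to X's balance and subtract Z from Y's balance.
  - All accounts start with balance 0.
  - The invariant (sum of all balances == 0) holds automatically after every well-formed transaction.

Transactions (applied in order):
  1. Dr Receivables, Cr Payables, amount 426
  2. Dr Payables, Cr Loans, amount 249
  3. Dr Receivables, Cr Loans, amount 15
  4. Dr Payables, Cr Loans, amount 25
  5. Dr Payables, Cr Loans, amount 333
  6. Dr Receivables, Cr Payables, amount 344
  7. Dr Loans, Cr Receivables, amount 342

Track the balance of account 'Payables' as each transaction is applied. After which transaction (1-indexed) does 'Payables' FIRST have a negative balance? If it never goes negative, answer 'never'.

Answer: 1

Derivation:
After txn 1: Payables=-426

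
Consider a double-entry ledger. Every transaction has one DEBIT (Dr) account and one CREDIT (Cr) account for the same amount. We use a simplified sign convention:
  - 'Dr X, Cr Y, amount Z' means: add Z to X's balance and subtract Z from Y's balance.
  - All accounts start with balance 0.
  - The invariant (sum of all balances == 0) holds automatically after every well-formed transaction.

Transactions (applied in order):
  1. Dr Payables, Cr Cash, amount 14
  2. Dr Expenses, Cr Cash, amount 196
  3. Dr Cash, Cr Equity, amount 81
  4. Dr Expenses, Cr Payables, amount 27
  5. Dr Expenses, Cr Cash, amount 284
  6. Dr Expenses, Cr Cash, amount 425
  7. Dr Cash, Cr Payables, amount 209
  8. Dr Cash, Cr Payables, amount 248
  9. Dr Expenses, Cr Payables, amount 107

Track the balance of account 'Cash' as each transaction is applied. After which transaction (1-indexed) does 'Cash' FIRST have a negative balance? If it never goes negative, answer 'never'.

After txn 1: Cash=-14

Answer: 1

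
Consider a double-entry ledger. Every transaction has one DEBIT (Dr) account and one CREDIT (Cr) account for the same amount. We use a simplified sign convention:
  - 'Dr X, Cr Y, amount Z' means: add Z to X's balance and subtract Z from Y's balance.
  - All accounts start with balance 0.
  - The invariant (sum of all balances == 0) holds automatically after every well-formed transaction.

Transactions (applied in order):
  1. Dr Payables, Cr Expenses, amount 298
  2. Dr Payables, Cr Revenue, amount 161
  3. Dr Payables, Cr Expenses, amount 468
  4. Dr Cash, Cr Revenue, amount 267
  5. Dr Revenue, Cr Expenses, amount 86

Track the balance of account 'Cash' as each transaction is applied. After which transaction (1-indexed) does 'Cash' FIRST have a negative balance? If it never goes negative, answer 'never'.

Answer: never

Derivation:
After txn 1: Cash=0
After txn 2: Cash=0
After txn 3: Cash=0
After txn 4: Cash=267
After txn 5: Cash=267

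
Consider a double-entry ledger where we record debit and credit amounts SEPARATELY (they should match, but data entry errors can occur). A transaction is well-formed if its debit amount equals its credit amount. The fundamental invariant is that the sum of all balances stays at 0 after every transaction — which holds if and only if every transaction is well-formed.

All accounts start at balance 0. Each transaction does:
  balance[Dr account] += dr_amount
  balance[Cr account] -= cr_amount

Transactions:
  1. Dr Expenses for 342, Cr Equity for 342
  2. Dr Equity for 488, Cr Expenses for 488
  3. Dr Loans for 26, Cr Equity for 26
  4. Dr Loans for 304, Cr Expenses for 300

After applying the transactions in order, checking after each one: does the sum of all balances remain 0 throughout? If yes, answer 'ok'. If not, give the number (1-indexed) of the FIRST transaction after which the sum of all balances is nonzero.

Answer: 4

Derivation:
After txn 1: dr=342 cr=342 sum_balances=0
After txn 2: dr=488 cr=488 sum_balances=0
After txn 3: dr=26 cr=26 sum_balances=0
After txn 4: dr=304 cr=300 sum_balances=4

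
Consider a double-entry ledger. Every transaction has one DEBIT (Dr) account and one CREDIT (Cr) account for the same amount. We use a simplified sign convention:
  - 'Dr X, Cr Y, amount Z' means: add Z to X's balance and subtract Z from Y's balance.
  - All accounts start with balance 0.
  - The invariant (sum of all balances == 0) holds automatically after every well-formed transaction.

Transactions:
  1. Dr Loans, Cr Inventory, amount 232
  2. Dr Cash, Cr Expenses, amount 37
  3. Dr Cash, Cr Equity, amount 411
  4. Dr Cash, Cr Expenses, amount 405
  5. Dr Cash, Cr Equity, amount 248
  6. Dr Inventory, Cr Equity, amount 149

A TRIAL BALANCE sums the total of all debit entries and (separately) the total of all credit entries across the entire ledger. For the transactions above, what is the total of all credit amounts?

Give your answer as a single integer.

Txn 1: credit+=232
Txn 2: credit+=37
Txn 3: credit+=411
Txn 4: credit+=405
Txn 5: credit+=248
Txn 6: credit+=149
Total credits = 1482

Answer: 1482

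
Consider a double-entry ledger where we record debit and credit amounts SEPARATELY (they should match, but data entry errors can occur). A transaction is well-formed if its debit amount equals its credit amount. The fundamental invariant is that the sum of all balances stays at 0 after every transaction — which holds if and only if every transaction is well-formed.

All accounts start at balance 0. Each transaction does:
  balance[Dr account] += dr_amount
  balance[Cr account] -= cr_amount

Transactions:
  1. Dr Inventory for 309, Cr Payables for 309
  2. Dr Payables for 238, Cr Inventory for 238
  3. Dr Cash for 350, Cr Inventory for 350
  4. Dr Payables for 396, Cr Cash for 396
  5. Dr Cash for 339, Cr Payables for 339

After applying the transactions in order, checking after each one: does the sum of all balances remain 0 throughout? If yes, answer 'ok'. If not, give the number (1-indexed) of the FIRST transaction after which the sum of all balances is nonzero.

Answer: ok

Derivation:
After txn 1: dr=309 cr=309 sum_balances=0
After txn 2: dr=238 cr=238 sum_balances=0
After txn 3: dr=350 cr=350 sum_balances=0
After txn 4: dr=396 cr=396 sum_balances=0
After txn 5: dr=339 cr=339 sum_balances=0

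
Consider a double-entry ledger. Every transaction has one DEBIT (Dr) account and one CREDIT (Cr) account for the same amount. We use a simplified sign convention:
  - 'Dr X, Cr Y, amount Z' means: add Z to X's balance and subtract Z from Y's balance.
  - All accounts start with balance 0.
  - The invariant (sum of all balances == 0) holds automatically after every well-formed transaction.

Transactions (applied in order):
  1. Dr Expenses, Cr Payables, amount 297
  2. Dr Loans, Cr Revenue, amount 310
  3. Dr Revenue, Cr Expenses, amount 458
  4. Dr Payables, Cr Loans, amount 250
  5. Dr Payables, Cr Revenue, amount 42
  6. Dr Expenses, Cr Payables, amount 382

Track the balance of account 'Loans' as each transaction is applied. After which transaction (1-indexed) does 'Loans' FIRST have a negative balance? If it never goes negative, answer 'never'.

Answer: never

Derivation:
After txn 1: Loans=0
After txn 2: Loans=310
After txn 3: Loans=310
After txn 4: Loans=60
After txn 5: Loans=60
After txn 6: Loans=60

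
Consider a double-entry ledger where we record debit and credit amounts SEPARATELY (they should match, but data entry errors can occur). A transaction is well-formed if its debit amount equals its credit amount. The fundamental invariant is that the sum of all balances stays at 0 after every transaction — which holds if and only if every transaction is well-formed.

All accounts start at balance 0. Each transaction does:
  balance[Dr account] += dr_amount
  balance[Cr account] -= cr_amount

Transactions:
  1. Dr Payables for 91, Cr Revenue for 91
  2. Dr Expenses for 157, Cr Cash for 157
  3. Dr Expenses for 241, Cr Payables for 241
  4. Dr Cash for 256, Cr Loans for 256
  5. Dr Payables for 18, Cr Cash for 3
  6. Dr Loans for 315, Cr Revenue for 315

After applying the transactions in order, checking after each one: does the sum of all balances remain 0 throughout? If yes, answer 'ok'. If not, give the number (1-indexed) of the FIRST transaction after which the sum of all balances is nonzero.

After txn 1: dr=91 cr=91 sum_balances=0
After txn 2: dr=157 cr=157 sum_balances=0
After txn 3: dr=241 cr=241 sum_balances=0
After txn 4: dr=256 cr=256 sum_balances=0
After txn 5: dr=18 cr=3 sum_balances=15
After txn 6: dr=315 cr=315 sum_balances=15

Answer: 5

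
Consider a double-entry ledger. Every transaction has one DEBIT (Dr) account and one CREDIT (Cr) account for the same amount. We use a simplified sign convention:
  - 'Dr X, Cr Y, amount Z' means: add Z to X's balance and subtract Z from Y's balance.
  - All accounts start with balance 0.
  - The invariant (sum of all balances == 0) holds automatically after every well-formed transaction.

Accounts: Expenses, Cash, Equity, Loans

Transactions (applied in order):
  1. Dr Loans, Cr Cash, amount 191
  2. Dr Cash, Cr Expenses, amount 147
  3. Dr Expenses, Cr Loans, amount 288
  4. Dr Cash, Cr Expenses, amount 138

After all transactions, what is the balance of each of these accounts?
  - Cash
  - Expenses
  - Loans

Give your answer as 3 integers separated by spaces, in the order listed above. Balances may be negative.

After txn 1 (Dr Loans, Cr Cash, amount 191): Cash=-191 Loans=191
After txn 2 (Dr Cash, Cr Expenses, amount 147): Cash=-44 Expenses=-147 Loans=191
After txn 3 (Dr Expenses, Cr Loans, amount 288): Cash=-44 Expenses=141 Loans=-97
After txn 4 (Dr Cash, Cr Expenses, amount 138): Cash=94 Expenses=3 Loans=-97

Answer: 94 3 -97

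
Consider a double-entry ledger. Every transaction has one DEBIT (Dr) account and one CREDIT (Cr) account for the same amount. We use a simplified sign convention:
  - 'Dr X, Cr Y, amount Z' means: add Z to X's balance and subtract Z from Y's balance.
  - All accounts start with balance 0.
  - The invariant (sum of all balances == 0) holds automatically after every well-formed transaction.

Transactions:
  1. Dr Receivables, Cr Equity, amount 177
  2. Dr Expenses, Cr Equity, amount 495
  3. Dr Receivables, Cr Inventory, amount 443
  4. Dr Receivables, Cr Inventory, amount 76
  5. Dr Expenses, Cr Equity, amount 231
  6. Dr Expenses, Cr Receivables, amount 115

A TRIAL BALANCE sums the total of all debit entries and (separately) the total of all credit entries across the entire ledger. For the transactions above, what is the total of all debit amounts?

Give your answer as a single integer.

Answer: 1537

Derivation:
Txn 1: debit+=177
Txn 2: debit+=495
Txn 3: debit+=443
Txn 4: debit+=76
Txn 5: debit+=231
Txn 6: debit+=115
Total debits = 1537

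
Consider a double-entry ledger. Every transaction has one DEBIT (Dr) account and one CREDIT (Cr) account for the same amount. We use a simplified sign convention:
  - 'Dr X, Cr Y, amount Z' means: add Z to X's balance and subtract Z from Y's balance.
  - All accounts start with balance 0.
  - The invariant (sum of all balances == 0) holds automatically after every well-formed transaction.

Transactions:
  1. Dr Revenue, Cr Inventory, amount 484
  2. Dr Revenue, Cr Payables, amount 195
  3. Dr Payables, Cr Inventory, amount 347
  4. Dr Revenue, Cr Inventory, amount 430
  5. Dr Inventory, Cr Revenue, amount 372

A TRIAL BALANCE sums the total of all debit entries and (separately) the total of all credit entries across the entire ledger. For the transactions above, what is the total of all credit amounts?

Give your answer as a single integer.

Answer: 1828

Derivation:
Txn 1: credit+=484
Txn 2: credit+=195
Txn 3: credit+=347
Txn 4: credit+=430
Txn 5: credit+=372
Total credits = 1828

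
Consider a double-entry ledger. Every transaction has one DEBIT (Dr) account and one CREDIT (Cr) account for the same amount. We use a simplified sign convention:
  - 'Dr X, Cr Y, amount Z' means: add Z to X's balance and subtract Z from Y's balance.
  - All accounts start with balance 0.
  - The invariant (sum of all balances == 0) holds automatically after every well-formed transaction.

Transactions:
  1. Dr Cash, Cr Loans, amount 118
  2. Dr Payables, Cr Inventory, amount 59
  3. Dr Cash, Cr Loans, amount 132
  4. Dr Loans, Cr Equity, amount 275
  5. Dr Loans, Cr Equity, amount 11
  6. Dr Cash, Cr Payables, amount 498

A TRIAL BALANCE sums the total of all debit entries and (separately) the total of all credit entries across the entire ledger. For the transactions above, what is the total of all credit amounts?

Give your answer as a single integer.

Answer: 1093

Derivation:
Txn 1: credit+=118
Txn 2: credit+=59
Txn 3: credit+=132
Txn 4: credit+=275
Txn 5: credit+=11
Txn 6: credit+=498
Total credits = 1093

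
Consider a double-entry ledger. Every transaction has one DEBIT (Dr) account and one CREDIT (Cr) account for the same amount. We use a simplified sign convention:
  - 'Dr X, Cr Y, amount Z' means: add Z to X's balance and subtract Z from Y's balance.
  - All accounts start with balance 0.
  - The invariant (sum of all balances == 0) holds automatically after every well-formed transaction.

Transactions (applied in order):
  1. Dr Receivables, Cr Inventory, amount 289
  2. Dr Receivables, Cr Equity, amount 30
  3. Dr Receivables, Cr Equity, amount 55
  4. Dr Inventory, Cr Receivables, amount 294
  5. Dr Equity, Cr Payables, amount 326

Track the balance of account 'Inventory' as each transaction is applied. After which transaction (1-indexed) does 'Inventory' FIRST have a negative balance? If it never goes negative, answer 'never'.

After txn 1: Inventory=-289

Answer: 1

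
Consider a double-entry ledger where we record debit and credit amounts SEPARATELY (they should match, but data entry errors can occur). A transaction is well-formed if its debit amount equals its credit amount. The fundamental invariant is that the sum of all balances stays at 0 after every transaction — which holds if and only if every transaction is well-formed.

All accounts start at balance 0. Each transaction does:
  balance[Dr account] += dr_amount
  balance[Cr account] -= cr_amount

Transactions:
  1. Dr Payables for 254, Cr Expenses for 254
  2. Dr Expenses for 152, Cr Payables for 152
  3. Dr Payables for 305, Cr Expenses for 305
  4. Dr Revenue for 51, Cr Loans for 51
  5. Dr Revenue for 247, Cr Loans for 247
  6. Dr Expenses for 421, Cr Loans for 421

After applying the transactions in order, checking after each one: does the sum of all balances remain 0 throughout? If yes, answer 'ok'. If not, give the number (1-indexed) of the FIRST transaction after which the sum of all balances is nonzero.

After txn 1: dr=254 cr=254 sum_balances=0
After txn 2: dr=152 cr=152 sum_balances=0
After txn 3: dr=305 cr=305 sum_balances=0
After txn 4: dr=51 cr=51 sum_balances=0
After txn 5: dr=247 cr=247 sum_balances=0
After txn 6: dr=421 cr=421 sum_balances=0

Answer: ok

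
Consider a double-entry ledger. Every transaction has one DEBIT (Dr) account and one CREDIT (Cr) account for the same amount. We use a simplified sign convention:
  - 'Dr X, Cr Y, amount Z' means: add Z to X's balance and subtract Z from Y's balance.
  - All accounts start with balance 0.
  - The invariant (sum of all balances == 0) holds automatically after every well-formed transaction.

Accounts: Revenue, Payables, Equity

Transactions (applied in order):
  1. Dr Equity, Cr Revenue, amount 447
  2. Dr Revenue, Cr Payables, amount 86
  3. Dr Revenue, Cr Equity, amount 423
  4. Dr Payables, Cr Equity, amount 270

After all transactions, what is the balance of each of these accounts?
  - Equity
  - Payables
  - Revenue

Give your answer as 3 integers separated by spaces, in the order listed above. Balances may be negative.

Answer: -246 184 62

Derivation:
After txn 1 (Dr Equity, Cr Revenue, amount 447): Equity=447 Revenue=-447
After txn 2 (Dr Revenue, Cr Payables, amount 86): Equity=447 Payables=-86 Revenue=-361
After txn 3 (Dr Revenue, Cr Equity, amount 423): Equity=24 Payables=-86 Revenue=62
After txn 4 (Dr Payables, Cr Equity, amount 270): Equity=-246 Payables=184 Revenue=62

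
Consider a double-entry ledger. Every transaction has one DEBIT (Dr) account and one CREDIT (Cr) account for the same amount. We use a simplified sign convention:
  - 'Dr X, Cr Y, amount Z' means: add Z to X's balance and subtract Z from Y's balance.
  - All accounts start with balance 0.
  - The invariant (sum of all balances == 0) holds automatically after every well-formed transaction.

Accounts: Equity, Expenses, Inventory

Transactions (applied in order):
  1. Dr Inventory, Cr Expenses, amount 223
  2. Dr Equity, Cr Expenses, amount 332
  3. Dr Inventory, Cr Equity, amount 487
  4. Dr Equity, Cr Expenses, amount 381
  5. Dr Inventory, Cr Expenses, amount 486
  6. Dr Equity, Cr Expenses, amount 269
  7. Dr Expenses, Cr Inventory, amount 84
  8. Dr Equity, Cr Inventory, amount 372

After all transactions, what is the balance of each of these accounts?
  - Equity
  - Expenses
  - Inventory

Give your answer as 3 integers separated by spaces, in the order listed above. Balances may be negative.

After txn 1 (Dr Inventory, Cr Expenses, amount 223): Expenses=-223 Inventory=223
After txn 2 (Dr Equity, Cr Expenses, amount 332): Equity=332 Expenses=-555 Inventory=223
After txn 3 (Dr Inventory, Cr Equity, amount 487): Equity=-155 Expenses=-555 Inventory=710
After txn 4 (Dr Equity, Cr Expenses, amount 381): Equity=226 Expenses=-936 Inventory=710
After txn 5 (Dr Inventory, Cr Expenses, amount 486): Equity=226 Expenses=-1422 Inventory=1196
After txn 6 (Dr Equity, Cr Expenses, amount 269): Equity=495 Expenses=-1691 Inventory=1196
After txn 7 (Dr Expenses, Cr Inventory, amount 84): Equity=495 Expenses=-1607 Inventory=1112
After txn 8 (Dr Equity, Cr Inventory, amount 372): Equity=867 Expenses=-1607 Inventory=740

Answer: 867 -1607 740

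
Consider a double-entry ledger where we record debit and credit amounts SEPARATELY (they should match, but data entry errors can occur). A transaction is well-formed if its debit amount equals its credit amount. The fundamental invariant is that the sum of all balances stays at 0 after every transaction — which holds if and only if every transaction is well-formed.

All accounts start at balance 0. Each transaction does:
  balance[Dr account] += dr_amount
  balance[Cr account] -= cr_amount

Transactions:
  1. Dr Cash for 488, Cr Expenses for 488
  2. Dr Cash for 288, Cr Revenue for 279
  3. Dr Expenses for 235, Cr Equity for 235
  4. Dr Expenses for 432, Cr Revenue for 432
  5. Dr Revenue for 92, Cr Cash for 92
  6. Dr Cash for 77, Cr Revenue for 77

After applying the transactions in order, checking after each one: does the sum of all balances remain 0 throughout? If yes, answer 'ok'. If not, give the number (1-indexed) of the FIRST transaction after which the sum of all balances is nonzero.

Answer: 2

Derivation:
After txn 1: dr=488 cr=488 sum_balances=0
After txn 2: dr=288 cr=279 sum_balances=9
After txn 3: dr=235 cr=235 sum_balances=9
After txn 4: dr=432 cr=432 sum_balances=9
After txn 5: dr=92 cr=92 sum_balances=9
After txn 6: dr=77 cr=77 sum_balances=9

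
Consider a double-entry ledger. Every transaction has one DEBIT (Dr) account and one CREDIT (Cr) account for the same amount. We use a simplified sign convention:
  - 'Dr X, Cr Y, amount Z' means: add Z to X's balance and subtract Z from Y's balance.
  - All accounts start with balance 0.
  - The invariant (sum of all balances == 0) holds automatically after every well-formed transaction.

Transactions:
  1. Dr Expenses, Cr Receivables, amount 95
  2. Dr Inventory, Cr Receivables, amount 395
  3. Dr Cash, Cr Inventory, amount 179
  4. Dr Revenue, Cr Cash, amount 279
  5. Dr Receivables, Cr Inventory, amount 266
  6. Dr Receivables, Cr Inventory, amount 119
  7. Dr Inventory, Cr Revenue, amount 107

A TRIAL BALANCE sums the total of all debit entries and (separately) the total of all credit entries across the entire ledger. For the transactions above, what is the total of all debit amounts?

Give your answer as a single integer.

Txn 1: debit+=95
Txn 2: debit+=395
Txn 3: debit+=179
Txn 4: debit+=279
Txn 5: debit+=266
Txn 6: debit+=119
Txn 7: debit+=107
Total debits = 1440

Answer: 1440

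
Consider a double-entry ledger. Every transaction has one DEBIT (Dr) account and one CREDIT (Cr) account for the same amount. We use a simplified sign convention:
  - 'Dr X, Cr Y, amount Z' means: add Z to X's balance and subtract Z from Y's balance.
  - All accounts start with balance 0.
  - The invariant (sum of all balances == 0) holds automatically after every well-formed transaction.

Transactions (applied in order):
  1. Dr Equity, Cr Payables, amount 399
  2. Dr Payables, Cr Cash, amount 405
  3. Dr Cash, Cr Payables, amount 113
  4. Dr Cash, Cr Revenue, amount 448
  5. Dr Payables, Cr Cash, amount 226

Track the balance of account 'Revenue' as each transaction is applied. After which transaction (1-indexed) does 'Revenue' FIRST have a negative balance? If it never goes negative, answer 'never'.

After txn 1: Revenue=0
After txn 2: Revenue=0
After txn 3: Revenue=0
After txn 4: Revenue=-448

Answer: 4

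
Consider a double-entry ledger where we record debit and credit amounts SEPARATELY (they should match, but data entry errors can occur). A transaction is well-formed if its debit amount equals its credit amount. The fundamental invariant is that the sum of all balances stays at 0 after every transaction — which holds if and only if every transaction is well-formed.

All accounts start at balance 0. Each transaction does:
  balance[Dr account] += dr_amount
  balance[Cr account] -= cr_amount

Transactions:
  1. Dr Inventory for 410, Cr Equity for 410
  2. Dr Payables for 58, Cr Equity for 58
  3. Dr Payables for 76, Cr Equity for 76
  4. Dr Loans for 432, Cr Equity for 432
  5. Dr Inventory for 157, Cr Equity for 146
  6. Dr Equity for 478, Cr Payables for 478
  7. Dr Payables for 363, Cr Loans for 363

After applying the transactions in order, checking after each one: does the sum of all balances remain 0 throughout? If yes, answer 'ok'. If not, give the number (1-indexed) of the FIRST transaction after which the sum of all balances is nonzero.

After txn 1: dr=410 cr=410 sum_balances=0
After txn 2: dr=58 cr=58 sum_balances=0
After txn 3: dr=76 cr=76 sum_balances=0
After txn 4: dr=432 cr=432 sum_balances=0
After txn 5: dr=157 cr=146 sum_balances=11
After txn 6: dr=478 cr=478 sum_balances=11
After txn 7: dr=363 cr=363 sum_balances=11

Answer: 5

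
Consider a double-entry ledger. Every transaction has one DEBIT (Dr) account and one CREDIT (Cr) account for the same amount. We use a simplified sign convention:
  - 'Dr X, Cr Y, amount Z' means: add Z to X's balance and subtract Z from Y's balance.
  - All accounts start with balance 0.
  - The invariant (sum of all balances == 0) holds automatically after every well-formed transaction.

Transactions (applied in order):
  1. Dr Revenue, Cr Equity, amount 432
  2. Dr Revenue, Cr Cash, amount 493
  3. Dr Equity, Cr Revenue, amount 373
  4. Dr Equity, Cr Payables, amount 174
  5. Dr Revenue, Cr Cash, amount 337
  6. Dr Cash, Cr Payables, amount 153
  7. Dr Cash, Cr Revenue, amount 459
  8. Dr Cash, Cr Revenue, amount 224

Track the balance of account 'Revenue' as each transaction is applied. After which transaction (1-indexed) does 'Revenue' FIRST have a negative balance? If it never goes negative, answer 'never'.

After txn 1: Revenue=432
After txn 2: Revenue=925
After txn 3: Revenue=552
After txn 4: Revenue=552
After txn 5: Revenue=889
After txn 6: Revenue=889
After txn 7: Revenue=430
After txn 8: Revenue=206

Answer: never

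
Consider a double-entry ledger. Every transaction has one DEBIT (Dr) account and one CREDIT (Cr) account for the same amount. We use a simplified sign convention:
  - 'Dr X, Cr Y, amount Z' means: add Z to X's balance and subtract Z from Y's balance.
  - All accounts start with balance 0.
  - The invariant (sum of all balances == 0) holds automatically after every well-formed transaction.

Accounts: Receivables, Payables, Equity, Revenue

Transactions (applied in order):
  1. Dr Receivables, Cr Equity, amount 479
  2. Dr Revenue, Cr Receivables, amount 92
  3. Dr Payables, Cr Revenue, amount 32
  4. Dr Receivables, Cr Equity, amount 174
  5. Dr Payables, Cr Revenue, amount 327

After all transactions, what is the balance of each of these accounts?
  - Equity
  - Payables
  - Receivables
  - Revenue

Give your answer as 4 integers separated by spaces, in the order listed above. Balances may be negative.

After txn 1 (Dr Receivables, Cr Equity, amount 479): Equity=-479 Receivables=479
After txn 2 (Dr Revenue, Cr Receivables, amount 92): Equity=-479 Receivables=387 Revenue=92
After txn 3 (Dr Payables, Cr Revenue, amount 32): Equity=-479 Payables=32 Receivables=387 Revenue=60
After txn 4 (Dr Receivables, Cr Equity, amount 174): Equity=-653 Payables=32 Receivables=561 Revenue=60
After txn 5 (Dr Payables, Cr Revenue, amount 327): Equity=-653 Payables=359 Receivables=561 Revenue=-267

Answer: -653 359 561 -267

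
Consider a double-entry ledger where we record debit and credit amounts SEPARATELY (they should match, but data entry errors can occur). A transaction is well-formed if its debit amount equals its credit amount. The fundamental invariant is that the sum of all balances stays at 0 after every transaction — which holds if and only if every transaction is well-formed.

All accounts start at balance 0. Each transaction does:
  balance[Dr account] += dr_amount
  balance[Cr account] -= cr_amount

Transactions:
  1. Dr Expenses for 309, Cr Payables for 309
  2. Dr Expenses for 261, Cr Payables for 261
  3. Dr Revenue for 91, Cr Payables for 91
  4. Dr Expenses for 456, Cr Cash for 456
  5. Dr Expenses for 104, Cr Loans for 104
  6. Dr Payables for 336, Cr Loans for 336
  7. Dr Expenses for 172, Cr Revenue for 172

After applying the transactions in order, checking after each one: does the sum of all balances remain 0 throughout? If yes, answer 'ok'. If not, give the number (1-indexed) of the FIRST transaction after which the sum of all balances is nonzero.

Answer: ok

Derivation:
After txn 1: dr=309 cr=309 sum_balances=0
After txn 2: dr=261 cr=261 sum_balances=0
After txn 3: dr=91 cr=91 sum_balances=0
After txn 4: dr=456 cr=456 sum_balances=0
After txn 5: dr=104 cr=104 sum_balances=0
After txn 6: dr=336 cr=336 sum_balances=0
After txn 7: dr=172 cr=172 sum_balances=0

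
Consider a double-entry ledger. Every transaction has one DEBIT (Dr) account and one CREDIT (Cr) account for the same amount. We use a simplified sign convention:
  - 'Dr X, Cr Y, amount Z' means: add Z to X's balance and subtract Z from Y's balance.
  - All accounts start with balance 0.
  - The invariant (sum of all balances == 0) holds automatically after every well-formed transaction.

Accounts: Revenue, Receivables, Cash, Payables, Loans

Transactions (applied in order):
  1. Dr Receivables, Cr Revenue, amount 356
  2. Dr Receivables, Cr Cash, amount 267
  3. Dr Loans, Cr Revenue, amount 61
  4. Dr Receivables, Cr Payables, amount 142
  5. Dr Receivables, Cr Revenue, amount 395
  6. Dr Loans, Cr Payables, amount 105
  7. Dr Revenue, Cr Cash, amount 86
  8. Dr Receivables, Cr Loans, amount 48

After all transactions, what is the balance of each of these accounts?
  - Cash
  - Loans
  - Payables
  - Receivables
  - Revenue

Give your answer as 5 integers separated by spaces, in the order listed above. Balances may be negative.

Answer: -353 118 -247 1208 -726

Derivation:
After txn 1 (Dr Receivables, Cr Revenue, amount 356): Receivables=356 Revenue=-356
After txn 2 (Dr Receivables, Cr Cash, amount 267): Cash=-267 Receivables=623 Revenue=-356
After txn 3 (Dr Loans, Cr Revenue, amount 61): Cash=-267 Loans=61 Receivables=623 Revenue=-417
After txn 4 (Dr Receivables, Cr Payables, amount 142): Cash=-267 Loans=61 Payables=-142 Receivables=765 Revenue=-417
After txn 5 (Dr Receivables, Cr Revenue, amount 395): Cash=-267 Loans=61 Payables=-142 Receivables=1160 Revenue=-812
After txn 6 (Dr Loans, Cr Payables, amount 105): Cash=-267 Loans=166 Payables=-247 Receivables=1160 Revenue=-812
After txn 7 (Dr Revenue, Cr Cash, amount 86): Cash=-353 Loans=166 Payables=-247 Receivables=1160 Revenue=-726
After txn 8 (Dr Receivables, Cr Loans, amount 48): Cash=-353 Loans=118 Payables=-247 Receivables=1208 Revenue=-726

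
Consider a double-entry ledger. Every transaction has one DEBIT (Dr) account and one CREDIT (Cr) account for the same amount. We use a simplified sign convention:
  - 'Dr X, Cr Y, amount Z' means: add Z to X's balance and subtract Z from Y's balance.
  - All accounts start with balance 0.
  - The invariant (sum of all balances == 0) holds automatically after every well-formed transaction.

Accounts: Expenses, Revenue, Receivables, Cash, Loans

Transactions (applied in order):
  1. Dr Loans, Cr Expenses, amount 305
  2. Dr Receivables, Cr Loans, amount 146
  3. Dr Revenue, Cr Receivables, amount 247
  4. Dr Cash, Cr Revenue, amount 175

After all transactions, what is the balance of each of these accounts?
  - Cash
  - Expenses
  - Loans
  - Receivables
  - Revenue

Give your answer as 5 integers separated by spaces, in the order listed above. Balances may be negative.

Answer: 175 -305 159 -101 72

Derivation:
After txn 1 (Dr Loans, Cr Expenses, amount 305): Expenses=-305 Loans=305
After txn 2 (Dr Receivables, Cr Loans, amount 146): Expenses=-305 Loans=159 Receivables=146
After txn 3 (Dr Revenue, Cr Receivables, amount 247): Expenses=-305 Loans=159 Receivables=-101 Revenue=247
After txn 4 (Dr Cash, Cr Revenue, amount 175): Cash=175 Expenses=-305 Loans=159 Receivables=-101 Revenue=72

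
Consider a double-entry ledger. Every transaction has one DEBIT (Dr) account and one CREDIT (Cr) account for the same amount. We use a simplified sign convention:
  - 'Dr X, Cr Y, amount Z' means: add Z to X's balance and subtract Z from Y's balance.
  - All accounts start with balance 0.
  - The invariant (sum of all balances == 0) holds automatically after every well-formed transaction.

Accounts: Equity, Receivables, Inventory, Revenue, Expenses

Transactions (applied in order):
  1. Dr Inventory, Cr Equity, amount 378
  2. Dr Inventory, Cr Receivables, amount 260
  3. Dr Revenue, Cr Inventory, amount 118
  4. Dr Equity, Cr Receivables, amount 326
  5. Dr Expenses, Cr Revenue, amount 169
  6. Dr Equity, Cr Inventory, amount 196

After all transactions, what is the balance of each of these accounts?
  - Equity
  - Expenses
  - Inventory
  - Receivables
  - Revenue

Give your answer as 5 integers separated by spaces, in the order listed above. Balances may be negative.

Answer: 144 169 324 -586 -51

Derivation:
After txn 1 (Dr Inventory, Cr Equity, amount 378): Equity=-378 Inventory=378
After txn 2 (Dr Inventory, Cr Receivables, amount 260): Equity=-378 Inventory=638 Receivables=-260
After txn 3 (Dr Revenue, Cr Inventory, amount 118): Equity=-378 Inventory=520 Receivables=-260 Revenue=118
After txn 4 (Dr Equity, Cr Receivables, amount 326): Equity=-52 Inventory=520 Receivables=-586 Revenue=118
After txn 5 (Dr Expenses, Cr Revenue, amount 169): Equity=-52 Expenses=169 Inventory=520 Receivables=-586 Revenue=-51
After txn 6 (Dr Equity, Cr Inventory, amount 196): Equity=144 Expenses=169 Inventory=324 Receivables=-586 Revenue=-51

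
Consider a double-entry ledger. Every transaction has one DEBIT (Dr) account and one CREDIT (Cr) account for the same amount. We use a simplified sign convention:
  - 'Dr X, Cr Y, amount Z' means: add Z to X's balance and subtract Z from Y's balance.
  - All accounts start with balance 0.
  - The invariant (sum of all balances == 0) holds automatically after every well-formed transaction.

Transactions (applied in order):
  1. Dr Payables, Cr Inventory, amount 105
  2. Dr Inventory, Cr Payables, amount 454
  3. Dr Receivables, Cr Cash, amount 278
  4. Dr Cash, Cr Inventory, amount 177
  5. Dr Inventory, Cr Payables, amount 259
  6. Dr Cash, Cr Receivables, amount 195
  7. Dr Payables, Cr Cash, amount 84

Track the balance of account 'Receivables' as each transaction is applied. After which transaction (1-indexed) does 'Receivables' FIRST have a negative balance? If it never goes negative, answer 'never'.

After txn 1: Receivables=0
After txn 2: Receivables=0
After txn 3: Receivables=278
After txn 4: Receivables=278
After txn 5: Receivables=278
After txn 6: Receivables=83
After txn 7: Receivables=83

Answer: never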